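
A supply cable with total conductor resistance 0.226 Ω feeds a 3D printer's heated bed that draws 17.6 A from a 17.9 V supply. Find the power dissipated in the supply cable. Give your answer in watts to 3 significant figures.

70.0 W

The supply cable is a series resistance carrying the load current; its dissipation is I²R_line.
The supply cable carries the full 17.6 A.
P_line = I² R_line = (17.60)² × 0.226 = 70.01 W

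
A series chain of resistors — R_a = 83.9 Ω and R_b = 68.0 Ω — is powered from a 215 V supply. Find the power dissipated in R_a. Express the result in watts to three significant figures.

168 W

The current is common to all series resistors; compute it, then apply P = I²R for the target.
R_total = 83.9 + 68.0 = 151.9 Ω
I = V / R_total = 215 / 151.9 = 1.415 A
P_R_a = I² × R_a = (1.415)² × 83.9 = 168.1 W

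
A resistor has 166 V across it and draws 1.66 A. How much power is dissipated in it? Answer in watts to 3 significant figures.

276 W

V and I are known directly — P = V I, no intermediate step needed.
P = 166 V × 1.660 A = 275.6 W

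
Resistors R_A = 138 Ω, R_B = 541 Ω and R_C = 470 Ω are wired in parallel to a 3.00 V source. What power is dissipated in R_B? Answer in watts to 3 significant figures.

R_B sits directly across the source, so P = V²/R with V = 3.00 V.
P_R_B = V² / R_B = (3.00)² / 541 Ω = 0.01664 W

0.0166 W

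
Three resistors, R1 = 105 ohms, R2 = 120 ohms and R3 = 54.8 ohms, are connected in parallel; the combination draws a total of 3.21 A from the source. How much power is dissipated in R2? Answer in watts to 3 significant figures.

65.9 W

Parallel branches share V, not I — compute V via R_eq, then use V²/R for the target branch.
1/R_eq = 1/105 + 1/120 + 1/54.8 ⇒ R_eq = 27.70 Ω
V = I_total × R_eq = 3.210 × 27.70 = 88.91 V
P_R2 = V² / R2 = (88.91)² / 120 = 65.87 W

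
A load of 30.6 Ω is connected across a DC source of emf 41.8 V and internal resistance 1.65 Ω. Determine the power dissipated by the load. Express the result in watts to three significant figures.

Find the circuit current first, then P = I²R for the load (series elements share I).
I = ε / (r + R) = 41.8 / (1.65 + 30.6) = 1.296 A
P_load = I² R = (1.296)² × 30.6 = 51.41 W

51.4 W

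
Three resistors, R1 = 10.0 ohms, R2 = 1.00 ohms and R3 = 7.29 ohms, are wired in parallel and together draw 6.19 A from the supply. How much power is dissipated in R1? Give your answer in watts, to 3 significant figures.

Only the total current is stated, so first find the parallel equivalent to get the voltage across the combination.
1/R_eq = 1/10.0 + 1/1.00 + 1/7.29 ⇒ R_eq = 0.8083 Ω
V = I_total × R_eq = 6.190 × 0.8083 = 5.003 V
P_R1 = V² / R1 = (5.003)² / 10.0 = 2.503 W

2.50 W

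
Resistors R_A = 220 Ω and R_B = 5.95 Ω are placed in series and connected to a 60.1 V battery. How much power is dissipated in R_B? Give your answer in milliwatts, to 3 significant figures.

421 mW

Every series element carries the same I. Get I from the total resistance, then P = I² × R_B.
R_total = 220 + 5.95 = 225.9 Ω
I = V / R_total = 60.1 / 225.9 = 0.2660 A
P_R_B = I² × R_B = (0.2660)² × 5.95 = 0.4210 W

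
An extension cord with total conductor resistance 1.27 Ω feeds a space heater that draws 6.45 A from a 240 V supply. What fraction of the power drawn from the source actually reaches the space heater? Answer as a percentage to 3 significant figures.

96.6 %

The extension cord carries the full 6.45 A.
P_line = I² R_line = (6.450)² × 1.27 = 52.84 W
P_source = V I = 240 × 6.450 = 1548 W; P_load = 1495 W
η = P_load / P_source = 1495 / 1548 = 0.9659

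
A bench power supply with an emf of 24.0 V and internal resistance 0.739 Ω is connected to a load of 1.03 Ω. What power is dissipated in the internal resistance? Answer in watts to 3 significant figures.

136 W

The source's internal resistance is just another series element carrying I; its dissipation is I²r.
I = ε / (r + R) = 24.0 / (0.739 + 1.03) = 13.57 A
P_int = I² r = (13.57)² × 0.739 = 136.0 W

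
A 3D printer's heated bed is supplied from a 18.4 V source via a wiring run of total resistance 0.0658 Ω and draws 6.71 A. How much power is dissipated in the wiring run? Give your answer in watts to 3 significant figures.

Only the current and the line resistance are needed for the I²R loss.
The wiring run carries the full 6.71 A.
P_line = I² R_line = (6.710)² × 0.0658 = 2.963 W

2.96 W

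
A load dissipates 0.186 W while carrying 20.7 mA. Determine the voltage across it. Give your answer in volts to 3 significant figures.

The two known quantities fix the third via V = P / I.
V = 0.186 / 0.02070 = 8.986 V

8.99 V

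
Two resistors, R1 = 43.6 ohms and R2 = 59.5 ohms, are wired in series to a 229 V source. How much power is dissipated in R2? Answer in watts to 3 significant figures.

294 W

Every series element carries the same I. Get I from the total resistance, then P = I² × R2.
R_total = 43.6 + 59.5 = 103.1 Ω
I = V / R_total = 229 / 103.1 = 2.221 A
P_R2 = I² × R2 = (2.221)² × 59.5 = 293.5 W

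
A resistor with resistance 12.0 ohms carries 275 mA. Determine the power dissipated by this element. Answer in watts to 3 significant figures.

With I and R stated, P = I²R applies in one step.
P = (0.2750 A)² × 12.0 Ω = 0.9075 W

0.908 W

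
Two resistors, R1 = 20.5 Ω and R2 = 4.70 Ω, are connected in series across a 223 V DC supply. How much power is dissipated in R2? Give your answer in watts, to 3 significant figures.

368 W

Every series element carries the same I. Get I from the total resistance, then P = I² × R2.
R_total = 20.5 + 4.70 = 25.20 Ω
I = V / R_total = 223 / 25.20 = 8.849 A
P_R2 = I² × R2 = (8.849)² × 4.70 = 368.0 W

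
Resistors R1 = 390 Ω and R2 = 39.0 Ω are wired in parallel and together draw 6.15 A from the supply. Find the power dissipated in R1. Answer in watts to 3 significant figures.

Parallel branches share V, not I — compute V via R_eq, then use V²/R for the target branch.
1/R_eq = 1/390 + 1/39.0 ⇒ R_eq = 35.45 Ω
V = I_total × R_eq = 6.150 × 35.45 = 218.0 V
P_R1 = V² / R1 = (218.0)² / 390 = 121.9 W

122 W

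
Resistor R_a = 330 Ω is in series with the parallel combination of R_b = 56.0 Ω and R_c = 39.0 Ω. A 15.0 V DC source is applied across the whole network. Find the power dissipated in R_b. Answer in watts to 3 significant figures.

First combine the parallel branches into one equivalent R_p, then R_a + R_p is a series pair.
R_p = (56.0×39.0)/(56.0+39.0) = 22.99 Ω
R_total = 330 + 22.99 = 353.0 Ω
I = V / R_total = 15.0 / 353.0 = 0.04249 A
Voltage across the parallel pair: V_p = I × R_p = 0.04249 × 22.99 = 0.9769 V
With V_p across R_b, its power is V_p²/R_b.
P_R_b = (0.9769)² / 56.0 = 0.01704 W

0.0170 W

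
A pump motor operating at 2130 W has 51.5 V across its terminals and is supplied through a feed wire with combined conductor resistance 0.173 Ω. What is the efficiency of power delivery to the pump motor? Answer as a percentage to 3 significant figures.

87.8 %

I = P / V = 2130 / 51.5 = 41.36 A through the feed wire.
P_line = I² R_line = (41.36)² × 0.173 = 295.9 W
P_source = P_load + P_line = 2130 + 295.9 = 2426 W
η = P_load / P_source = 2130 / 2426 = 0.8780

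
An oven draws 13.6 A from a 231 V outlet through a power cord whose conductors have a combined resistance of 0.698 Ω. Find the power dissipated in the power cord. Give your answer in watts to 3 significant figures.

Only the current and the line resistance are needed for the I²R loss.
The power cord carries the full 13.6 A.
P_line = I² R_line = (13.60)² × 0.698 = 129.1 W

129 W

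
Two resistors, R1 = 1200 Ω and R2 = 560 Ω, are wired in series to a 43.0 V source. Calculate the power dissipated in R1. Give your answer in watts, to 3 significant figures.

0.716 W

The current is common to all series resistors; compute it, then apply P = I²R for the target.
R_total = 1200 + 560 = 1760 Ω
I = V / R_total = 43.0 / 1760 = 0.02443 A
P_R1 = I² × R1 = (0.02443)² × 1200 = 0.7163 W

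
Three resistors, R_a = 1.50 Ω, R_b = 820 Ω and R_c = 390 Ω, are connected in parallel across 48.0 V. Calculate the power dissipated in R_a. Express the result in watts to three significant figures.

Each parallel branch sees the full supply voltage, so P = V²/R applies directly to the target branch.
P_R_a = V² / R_a = (48.0)² / 1.50 Ω = 1536 W

1540 W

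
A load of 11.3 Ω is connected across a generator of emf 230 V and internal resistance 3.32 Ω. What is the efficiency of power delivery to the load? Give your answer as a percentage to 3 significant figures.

77.3 %

The source delivers εI, of which I²R reaches the load and I²r is lost; since I is common, η = R/(R+r).
η = R / (R + r) = 11.3 / (11.3 + 3.32) = 0.7729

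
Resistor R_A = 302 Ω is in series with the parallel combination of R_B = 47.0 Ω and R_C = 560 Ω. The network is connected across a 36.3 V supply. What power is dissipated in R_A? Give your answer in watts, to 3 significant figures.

Replace R_B and R_C with their parallel equivalent so the circuit becomes R_A in series with R_p.
R_p = (47.0×560)/(47.0+560) = 43.36 Ω
R_total = 302 + 43.36 = 345.4 Ω
I = V / R_total = 36.3 / 345.4 = 0.1051 A
All the current flows through R_A; use P = I²R.
P_R_A = (0.1051)² × 302 = 3.336 W

3.34 W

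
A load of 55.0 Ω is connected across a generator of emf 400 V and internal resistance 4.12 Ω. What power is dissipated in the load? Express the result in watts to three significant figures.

2520 W

Load and internal resistance form a series loop — compute the loop current, then the load power via I²R.
I = ε / (r + R) = 400 / (4.12 + 55.0) = 6.766 A
P_load = I² R = (6.766)² × 55.0 = 2518 W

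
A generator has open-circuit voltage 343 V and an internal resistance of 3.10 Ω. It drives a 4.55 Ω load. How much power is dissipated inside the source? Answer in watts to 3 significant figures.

The internal resistance carries the same current as the load; P_int = I²r.
I = ε / (r + R) = 343 / (3.10 + 4.55) = 44.84 A
P_int = I² r = (44.84)² × 3.10 = 6232 W

6230 W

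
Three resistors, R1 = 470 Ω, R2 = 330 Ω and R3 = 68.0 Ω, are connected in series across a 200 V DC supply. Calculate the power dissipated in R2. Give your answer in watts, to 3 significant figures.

17.5 W

In a series string the same current flows through every resistor — find that current, then P = I²R for the one we want.
R_total = 470 + 330 + 68.0 = 868.0 Ω
I = V / R_total = 200 / 868.0 = 0.2304 A
P_R2 = I² × R2 = (0.2304)² × 330 = 17.52 W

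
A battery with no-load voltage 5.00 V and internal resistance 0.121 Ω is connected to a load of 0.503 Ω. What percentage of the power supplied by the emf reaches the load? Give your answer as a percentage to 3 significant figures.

80.6 %

The source delivers εI, of which I²R reaches the load and I²r is lost; since I is common, η = R/(R+r).
η = R / (R + r) = 0.503 / (0.503 + 0.121) = 0.8061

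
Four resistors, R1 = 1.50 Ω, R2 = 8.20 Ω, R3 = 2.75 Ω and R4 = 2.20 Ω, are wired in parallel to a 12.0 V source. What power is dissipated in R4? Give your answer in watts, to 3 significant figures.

65.5 W

Each parallel branch sees the full supply voltage, so P = V²/R applies directly to the target branch.
P_R4 = V² / R4 = (12.0)² / 2.20 Ω = 65.45 W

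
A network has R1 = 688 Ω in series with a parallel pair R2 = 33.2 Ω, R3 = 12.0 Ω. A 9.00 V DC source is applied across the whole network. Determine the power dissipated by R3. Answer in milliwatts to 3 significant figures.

First combine the parallel branches into one equivalent R_p, then R1 + R_p is a series pair.
R_p = (33.2×12.0)/(33.2+12.0) = 8.814 Ω
R_total = 688 + 8.814 = 696.8 Ω
I = V / R_total = 9.00 / 696.8 = 0.01292 A
Voltage across the parallel pair: V_p = I × R_p = 0.01292 × 8.814 = 0.1138 V
With V_p across R3, its power is V_p²/R3.
P_R3 = (0.1138)² / 12.0 = 0.001080 W

1.08 mW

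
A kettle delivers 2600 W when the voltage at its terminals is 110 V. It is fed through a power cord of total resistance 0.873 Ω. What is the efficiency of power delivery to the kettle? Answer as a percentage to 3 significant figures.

84.2 %

I = P / V = 2600 / 110 = 23.64 A through the power cord.
P_line = I² R_line = (23.64)² × 0.873 = 487.7 W
P_source = P_load + P_line = 2600 + 487.7 = 3088 W
η = P_load / P_source = 2600 / 3088 = 0.8420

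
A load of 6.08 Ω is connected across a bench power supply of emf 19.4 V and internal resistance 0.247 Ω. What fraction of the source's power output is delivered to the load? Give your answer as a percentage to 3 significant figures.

96.1 %

Both r and R carry the same current, so the power split is just the resistance split: η = R/(R+r).
η = R / (R + r) = 6.08 / (6.08 + 0.247) = 0.9610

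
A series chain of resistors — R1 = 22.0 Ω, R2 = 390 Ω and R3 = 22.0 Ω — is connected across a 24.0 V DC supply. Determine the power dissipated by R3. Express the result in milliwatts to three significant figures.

67.3 mW

Every series element carries the same I. Get I from the total resistance, then P = I² × R3.
R_total = 22.0 + 390 + 22.0 = 434.0 Ω
I = V / R_total = 24.0 / 434.0 = 0.05530 A
P_R3 = I² × R3 = (0.05530)² × 22.0 = 0.06728 W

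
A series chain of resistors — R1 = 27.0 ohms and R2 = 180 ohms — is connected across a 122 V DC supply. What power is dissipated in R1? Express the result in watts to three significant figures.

9.38 W

In a series string the same current flows through every resistor — find that current, then P = I²R for the one we want.
R_total = 27.0 + 180 = 207.0 Ω
I = V / R_total = 122 / 207.0 = 0.5894 A
P_R1 = I² × R1 = (0.5894)² × 27.0 = 9.379 W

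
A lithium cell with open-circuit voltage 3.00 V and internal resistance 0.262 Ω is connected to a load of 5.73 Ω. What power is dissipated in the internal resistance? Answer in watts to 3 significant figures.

0.0657 W

Internal loss is I²r, with I set by the total series resistance r+R.
I = ε / (r + R) = 3.00 / (0.262 + 5.73) = 0.5007 A
P_int = I² r = (0.5007)² × 0.262 = 0.06568 W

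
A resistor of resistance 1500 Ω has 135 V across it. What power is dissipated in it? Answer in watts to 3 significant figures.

12.2 W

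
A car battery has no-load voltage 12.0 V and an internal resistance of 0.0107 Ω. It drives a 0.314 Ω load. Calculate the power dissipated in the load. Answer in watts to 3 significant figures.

Load and internal resistance form a series loop — compute the loop current, then the load power via I²R.
I = ε / (r + R) = 12.0 / (0.0107 + 0.314) = 36.96 A
P_load = I² R = (36.96)² × 0.314 = 428.9 W

429 W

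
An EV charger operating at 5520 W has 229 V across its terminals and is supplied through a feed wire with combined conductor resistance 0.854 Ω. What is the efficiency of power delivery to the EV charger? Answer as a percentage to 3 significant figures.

I = P / V = 5520 / 229 = 24.10 A through the feed wire.
P_line = I² R_line = (24.10)² × 0.854 = 496.2 W
P_source = P_load + P_line = 5520 + 496.2 = 6016 W
η = P_load / P_source = 5520 / 6016 = 0.9175

91.8 %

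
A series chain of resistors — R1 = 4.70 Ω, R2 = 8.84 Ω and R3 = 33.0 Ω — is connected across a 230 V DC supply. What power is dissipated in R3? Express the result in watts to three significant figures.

806 W

Series elements share the same current, so find I first, then use P = I²R.
R_total = 4.70 + 8.84 + 33.0 = 46.54 Ω
I = V / R_total = 230 / 46.54 = 4.942 A
P_R3 = I² × R3 = (4.942)² × 33.0 = 806.0 W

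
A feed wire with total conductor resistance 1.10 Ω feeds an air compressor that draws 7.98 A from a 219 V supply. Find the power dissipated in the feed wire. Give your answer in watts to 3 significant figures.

70.0 W

Line loss is just I²R for the cable — we know both I and R_line directly.
The feed wire carries the full 7.98 A.
P_line = I² R_line = (7.980)² × 1.10 = 70.05 W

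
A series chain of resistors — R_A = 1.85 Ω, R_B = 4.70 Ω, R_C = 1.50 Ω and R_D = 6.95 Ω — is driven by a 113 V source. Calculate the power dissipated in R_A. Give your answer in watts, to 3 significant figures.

105 W

The current is common to all series resistors; compute it, then apply P = I²R for the target.
R_total = 1.85 + 4.70 + 1.50 + 6.95 = 15.00 Ω
I = V / R_total = 113 / 15.00 = 7.533 A
P_R_A = I² × R_A = (7.533)² × 1.85 = 105.0 W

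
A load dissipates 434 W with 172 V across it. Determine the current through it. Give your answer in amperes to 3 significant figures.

2.52 A

Rearranging the power relation for the two known quantities gives I = P / V.
I = 434 / 172 = 2.523 A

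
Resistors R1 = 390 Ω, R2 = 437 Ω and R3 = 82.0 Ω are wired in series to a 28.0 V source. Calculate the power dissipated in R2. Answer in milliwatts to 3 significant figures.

The current is common to all series resistors; compute it, then apply P = I²R for the target.
R_total = 390 + 437 + 82.0 = 909.0 Ω
I = V / R_total = 28.0 / 909.0 = 0.03080 A
P_R2 = I² × R2 = (0.03080)² × 437 = 0.4146 W

415 mW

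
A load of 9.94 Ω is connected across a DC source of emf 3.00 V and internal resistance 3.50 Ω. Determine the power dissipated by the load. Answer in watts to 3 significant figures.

Load and internal resistance form a series loop — compute the loop current, then the load power via I²R.
I = ε / (r + R) = 3.00 / (3.50 + 9.94) = 0.2232 A
P_load = I² R = (0.2232)² × 9.94 = 0.4953 W

0.495 W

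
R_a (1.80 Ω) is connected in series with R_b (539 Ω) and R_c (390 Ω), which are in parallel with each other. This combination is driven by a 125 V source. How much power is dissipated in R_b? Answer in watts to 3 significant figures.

Replace R_b and R_c with their parallel equivalent so the circuit becomes R_a in series with R_p.
R_p = (539×390)/(539+390) = 226.3 Ω
R_total = 1.80 + 226.3 = 228.1 Ω
I = V / R_total = 125 / 228.1 = 0.5481 A
Voltage across the parallel pair: V_p = I × R_p = 0.5481 × 226.3 = 124.0 V
With V_p across R_b, its power is V_p²/R_b.
P_R_b = (124.0)² / 539 = 28.53 W

28.5 W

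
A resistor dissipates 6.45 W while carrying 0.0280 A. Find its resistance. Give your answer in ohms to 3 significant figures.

8230 Ω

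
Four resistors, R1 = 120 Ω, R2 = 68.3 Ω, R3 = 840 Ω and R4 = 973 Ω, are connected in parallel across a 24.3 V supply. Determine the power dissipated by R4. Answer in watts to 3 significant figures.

0.607 W

The supply voltage appears across each parallel branch — just use P = V²/R4.
P_R4 = V² / R4 = (24.3)² / 973 Ω = 0.6069 W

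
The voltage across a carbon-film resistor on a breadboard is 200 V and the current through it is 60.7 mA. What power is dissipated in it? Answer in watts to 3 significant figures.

Both the voltage across and the current through the element are known, so P = V I applies directly.
P = 200 V × 0.06070 A = 12.14 W

12.1 W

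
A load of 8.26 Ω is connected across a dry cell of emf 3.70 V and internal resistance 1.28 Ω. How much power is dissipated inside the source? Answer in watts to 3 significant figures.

0.193 W

r is in series with the load, so it carries the full circuit current — the loss in it is I²r.
I = ε / (r + R) = 3.70 / (1.28 + 8.26) = 0.3878 A
P_int = I² r = (0.3878)² × 1.28 = 0.1925 W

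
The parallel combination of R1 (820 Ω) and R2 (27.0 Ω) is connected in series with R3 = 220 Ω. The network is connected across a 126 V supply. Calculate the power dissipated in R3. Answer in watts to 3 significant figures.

Collapse the R1‖R2 pair into one equivalent R_p; then R_p and R3 form a series string.
R_p = (820×27.0)/(820+27.0) = 26.14 Ω
R_total = R_p + 220 = 26.14 + 220 = 246.1 Ω
I = V / R_total = 126 / 246.1 = 0.5119 A
All the supply current flows through R3; use P = I²R3.
P_R3 = (0.5119)² × 220 = 57.65 W

57.7 W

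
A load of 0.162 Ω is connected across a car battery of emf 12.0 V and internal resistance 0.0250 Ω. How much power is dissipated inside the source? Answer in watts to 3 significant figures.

103 W

The internal resistance carries the same current as the load; P_int = I²r.
I = ε / (r + R) = 12.0 / (0.0250 + 0.162) = 64.17 A
P_int = I² r = (64.17)² × 0.0250 = 102.9 W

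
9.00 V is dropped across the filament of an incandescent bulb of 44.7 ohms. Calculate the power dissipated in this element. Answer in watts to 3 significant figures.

1.81 W

We know the drop across the element and its resistance — P = V²/R, one step.
P = (9.00 V)² / 44.7 Ω = 1.812 W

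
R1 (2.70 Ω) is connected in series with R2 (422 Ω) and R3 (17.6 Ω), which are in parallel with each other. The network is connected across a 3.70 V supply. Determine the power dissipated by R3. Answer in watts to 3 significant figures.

0.578 W

First combine the parallel branches into one equivalent R_p, then R1 + R_p is a series pair.
R_p = (422×17.6)/(422+17.6) = 16.90 Ω
R_total = 2.70 + 16.90 = 19.60 Ω
I = V / R_total = 3.70 / 19.60 = 0.1888 A
Voltage across the parallel pair: V_p = I × R_p = 0.1888 × 16.90 = 3.190 V
R3 sees V_p directly, so P = V_p² / R3.
P_R3 = (3.190)² / 17.6 = 0.5783 W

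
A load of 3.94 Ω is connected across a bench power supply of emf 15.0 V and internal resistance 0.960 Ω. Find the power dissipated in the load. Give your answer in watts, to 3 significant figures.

36.9 W

The internal resistance and the load are in series, so the same I flows through both; get I from ε/(r+R), then I²R for the load.
I = ε / (r + R) = 15.0 / (0.960 + 3.94) = 3.061 A
P_load = I² R = (3.061)² × 3.94 = 36.92 W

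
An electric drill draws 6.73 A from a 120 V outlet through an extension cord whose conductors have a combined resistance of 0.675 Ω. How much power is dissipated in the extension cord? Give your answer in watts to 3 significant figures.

The extension cord is a series resistance carrying the load current; its dissipation is I²R_line.
The extension cord carries the full 6.73 A.
P_line = I² R_line = (6.730)² × 0.675 = 30.57 W

30.6 W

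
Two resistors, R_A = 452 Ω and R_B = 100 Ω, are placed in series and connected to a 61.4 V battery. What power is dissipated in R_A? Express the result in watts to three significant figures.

Series elements share the same current, so find I first, then use P = I²R.
R_total = 452 + 100 = 552.0 Ω
I = V / R_total = 61.4 / 552.0 = 0.1112 A
P_R_A = I² × R_A = (0.1112)² × 452 = 5.592 W

5.59 W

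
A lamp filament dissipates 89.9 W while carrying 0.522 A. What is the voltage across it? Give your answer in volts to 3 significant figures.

172 V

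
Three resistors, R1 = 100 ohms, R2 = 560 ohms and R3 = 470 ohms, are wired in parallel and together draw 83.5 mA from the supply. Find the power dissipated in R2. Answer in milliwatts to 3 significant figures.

64.3 mW

We need the common branch voltage; get it from I_total × R_eq, then P = V²/R for the branch.
1/R_eq = 1/100 + 1/560 + 1/470 ⇒ R_eq = 71.87 Ω
V = I_total × R_eq = 0.08350 × 71.87 = 6.001 V
P_R2 = V² / R2 = (6.001)² / 560 = 0.06432 W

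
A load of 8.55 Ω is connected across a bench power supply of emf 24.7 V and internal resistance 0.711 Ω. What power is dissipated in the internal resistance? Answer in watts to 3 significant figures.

Internal loss is I²r, with I set by the total series resistance r+R.
I = ε / (r + R) = 24.7 / (0.711 + 8.55) = 2.667 A
P_int = I² r = (2.667)² × 0.711 = 5.058 W

5.06 W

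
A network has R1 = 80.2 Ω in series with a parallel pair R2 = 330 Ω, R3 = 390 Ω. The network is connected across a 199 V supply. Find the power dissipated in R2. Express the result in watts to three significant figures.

57.2 W

Reduce the parallel pair to R_p first; the network is then a simple series string.
R_p = (330×390)/(330+390) = 178.8 Ω
R_total = 80.2 + 178.8 = 258.9 Ω
I = V / R_total = 199 / 258.9 = 0.7685 A
Voltage across the parallel pair: V_p = I × R_p = 0.7685 × 178.8 = 137.4 V
R2 sees V_p directly, so P = V_p² / R2.
P_R2 = (137.4)² / 330 = 57.18 W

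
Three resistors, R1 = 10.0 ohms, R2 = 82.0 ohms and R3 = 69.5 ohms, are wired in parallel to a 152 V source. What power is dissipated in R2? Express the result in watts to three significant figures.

282 W

Parallel branches share the same voltage; P = V²/R gives the branch power in one step.
P_R2 = V² / R2 = (152)² / 82.0 Ω = 281.8 W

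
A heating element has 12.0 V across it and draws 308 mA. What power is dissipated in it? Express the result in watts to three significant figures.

3.70 W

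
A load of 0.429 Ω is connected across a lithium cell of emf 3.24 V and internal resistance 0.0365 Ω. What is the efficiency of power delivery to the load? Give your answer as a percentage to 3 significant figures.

92.2 %

Both r and R carry the same current, so the power split is just the resistance split: η = R/(R+r).
η = R / (R + r) = 0.429 / (0.429 + 0.0365) = 0.9216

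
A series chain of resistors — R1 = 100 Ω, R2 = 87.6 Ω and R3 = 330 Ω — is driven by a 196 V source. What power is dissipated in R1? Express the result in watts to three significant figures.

14.3 W

Every series element carries the same I. Get I from the total resistance, then P = I² × R1.
R_total = 100 + 87.6 + 330 = 517.6 Ω
I = V / R_total = 196 / 517.6 = 0.3787 A
P_R1 = I² × R1 = (0.3787)² × 100 = 14.34 W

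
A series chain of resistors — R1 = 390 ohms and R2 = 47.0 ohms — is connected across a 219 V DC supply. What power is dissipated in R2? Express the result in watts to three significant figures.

11.8 W

The current is common to all series resistors; compute it, then apply P = I²R for the target.
R_total = 390 + 47.0 = 437.0 Ω
I = V / R_total = 219 / 437.0 = 0.5011 A
P_R2 = I² × R2 = (0.5011)² × 47.0 = 11.80 W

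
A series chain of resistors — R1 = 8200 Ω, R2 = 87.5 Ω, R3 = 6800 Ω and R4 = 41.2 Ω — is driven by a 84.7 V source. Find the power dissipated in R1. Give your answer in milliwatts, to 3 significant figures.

Series elements share the same current, so find I first, then use P = I²R.
R_total = 8200 + 87.5 + 6800 + 41.2 = 15130 Ω
I = V / R_total = 84.7 / 15130 = 0.005599 A
P_R1 = I² × R1 = (0.005599)² × 8200 = 0.2570 W

257 mW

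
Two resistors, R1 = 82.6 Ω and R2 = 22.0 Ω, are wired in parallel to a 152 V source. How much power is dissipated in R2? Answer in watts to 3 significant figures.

1050 W

Each parallel branch sees the full supply voltage, so P = V²/R applies directly to the target branch.
P_R2 = V² / R2 = (152)² / 22.0 Ω = 1050 W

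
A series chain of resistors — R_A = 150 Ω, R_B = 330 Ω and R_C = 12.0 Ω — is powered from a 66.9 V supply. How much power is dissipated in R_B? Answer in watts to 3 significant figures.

In a series string the same current flows through every resistor — find that current, then P = I²R for the one we want.
R_total = 150 + 330 + 12.0 = 492.0 Ω
I = V / R_total = 66.9 / 492.0 = 0.1360 A
P_R_B = I² × R_B = (0.1360)² × 330 = 6.101 W

6.10 W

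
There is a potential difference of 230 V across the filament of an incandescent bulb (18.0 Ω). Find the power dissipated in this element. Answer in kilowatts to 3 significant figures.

2.94 kW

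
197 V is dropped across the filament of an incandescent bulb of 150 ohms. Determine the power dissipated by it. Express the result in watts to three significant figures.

259 W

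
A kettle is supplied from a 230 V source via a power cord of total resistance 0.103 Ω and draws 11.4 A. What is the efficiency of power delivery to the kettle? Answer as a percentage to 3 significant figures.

The power cord carries the full 11.4 A.
P_line = I² R_line = (11.40)² × 0.103 = 13.39 W
P_source = V I = 230 × 11.40 = 2622 W; P_load = 2609 W
η = P_load / P_source = 2609 / 2622 = 0.9949

99.5 %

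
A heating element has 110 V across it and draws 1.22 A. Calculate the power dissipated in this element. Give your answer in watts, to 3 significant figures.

134 W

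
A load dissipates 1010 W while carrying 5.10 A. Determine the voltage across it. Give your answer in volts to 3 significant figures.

Rearranging the power relation for the two known quantities gives V = P / I.
V = 1010 / 5.100 = 198.0 V

198 V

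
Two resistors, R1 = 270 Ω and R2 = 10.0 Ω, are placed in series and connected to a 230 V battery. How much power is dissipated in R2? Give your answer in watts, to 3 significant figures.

Series elements share the same current, so find I first, then use P = I²R.
R_total = 270 + 10.0 = 280.0 Ω
I = V / R_total = 230 / 280.0 = 0.8214 A
P_R2 = I² × R2 = (0.8214)² × 10.0 = 6.747 W

6.75 W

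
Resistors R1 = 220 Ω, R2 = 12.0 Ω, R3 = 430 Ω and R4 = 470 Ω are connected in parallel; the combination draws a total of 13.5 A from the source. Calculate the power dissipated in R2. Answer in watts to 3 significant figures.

1780 W

Only the total current is stated, so first find the parallel equivalent to get the voltage across the combination.
1/R_eq = 1/220 + 1/12.0 + 1/430 + 1/470 ⇒ R_eq = 10.83 Ω
V = I_total × R_eq = 13.50 × 10.83 = 146.2 V
P_R2 = V² / R2 = (146.2)² / 12.0 = 1781 W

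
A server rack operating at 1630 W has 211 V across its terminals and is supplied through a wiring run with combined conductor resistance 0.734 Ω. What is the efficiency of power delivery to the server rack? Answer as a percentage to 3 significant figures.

97.4 %

I = P / V = 1630 / 211 = 7.725 A through the wiring run.
P_line = I² R_line = (7.725)² × 0.734 = 43.80 W
P_source = P_load + P_line = 1630 + 43.80 = 1674 W
η = P_load / P_source = 1630 / 1674 = 0.9738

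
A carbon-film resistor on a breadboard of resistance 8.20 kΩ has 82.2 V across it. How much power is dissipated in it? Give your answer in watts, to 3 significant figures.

We know the drop across the element and its resistance — P = V²/R, one step.
P = (82.2 V)² / 8200 Ω = 0.8240 W

0.824 W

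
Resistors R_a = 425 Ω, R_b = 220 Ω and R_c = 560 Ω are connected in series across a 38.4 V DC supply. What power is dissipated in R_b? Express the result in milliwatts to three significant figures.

223 mW

In a series string the same current flows through every resistor — find that current, then P = I²R for the one we want.
R_total = 425 + 220 + 560 = 1205 Ω
I = V / R_total = 38.4 / 1205 = 0.03187 A
P_R_b = I² × R_b = (0.03187)² × 220 = 0.2234 W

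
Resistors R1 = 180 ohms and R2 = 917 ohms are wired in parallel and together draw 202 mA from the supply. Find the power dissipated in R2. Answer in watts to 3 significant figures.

1.01 W

Only the total current is stated, so first find the parallel equivalent to get the voltage across the combination.
1/R_eq = 1/180 + 1/917 ⇒ R_eq = 150.5 Ω
V = I_total × R_eq = 0.2020 × 150.5 = 30.39 V
P_R2 = V² / R2 = (30.39)² / 917 = 1.007 W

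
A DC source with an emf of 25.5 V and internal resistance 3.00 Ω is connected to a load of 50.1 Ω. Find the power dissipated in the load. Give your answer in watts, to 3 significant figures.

11.6 W

Load and internal resistance form a series loop — compute the loop current, then the load power via I²R.
I = ε / (r + R) = 25.5 / (3.00 + 50.1) = 0.4802 A
P_load = I² R = (0.4802)² × 50.1 = 11.55 W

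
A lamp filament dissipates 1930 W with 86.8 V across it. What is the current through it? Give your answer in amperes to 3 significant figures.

22.2 A

The two known quantities fix the third via I = P / V.
I = 1930 / 86.8 = 22.24 A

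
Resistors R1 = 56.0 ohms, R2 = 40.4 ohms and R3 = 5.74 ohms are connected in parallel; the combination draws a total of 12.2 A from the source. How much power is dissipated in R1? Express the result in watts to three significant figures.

Parallel branches share V, not I — compute V via R_eq, then use V²/R for the target branch.
1/R_eq = 1/56.0 + 1/40.4 + 1/5.74 ⇒ R_eq = 4.612 Ω
V = I_total × R_eq = 12.20 × 4.612 = 56.27 V
P_R1 = V² / R1 = (56.27)² / 56.0 = 56.53 W

56.5 W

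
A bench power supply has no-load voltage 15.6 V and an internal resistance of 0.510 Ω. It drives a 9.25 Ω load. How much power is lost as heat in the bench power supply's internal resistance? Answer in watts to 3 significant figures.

1.30 W

The source's internal resistance is just another series element carrying I; its dissipation is I²r.
I = ε / (r + R) = 15.6 / (0.510 + 9.25) = 1.598 A
P_int = I² r = (1.598)² × 0.510 = 1.303 W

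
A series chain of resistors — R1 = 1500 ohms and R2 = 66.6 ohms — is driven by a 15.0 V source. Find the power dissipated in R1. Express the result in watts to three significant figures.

Every series element carries the same I. Get I from the total resistance, then P = I² × R1.
R_total = 1500 + 66.6 = 1567 Ω
I = V / R_total = 15.0 / 1567 = 0.009575 A
P_R1 = I² × R1 = (0.009575)² × 1500 = 0.1375 W

0.138 W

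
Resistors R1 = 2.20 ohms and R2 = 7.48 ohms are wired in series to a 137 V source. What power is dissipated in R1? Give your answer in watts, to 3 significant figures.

441 W

Every series element carries the same I. Get I from the total resistance, then P = I² × R1.
R_total = 2.20 + 7.48 = 9.680 Ω
I = V / R_total = 137 / 9.680 = 14.15 A
P_R1 = I² × R1 = (14.15)² × 2.20 = 440.7 W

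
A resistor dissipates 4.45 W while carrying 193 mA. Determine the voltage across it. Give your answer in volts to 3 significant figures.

Rearranging the power relation for the two known quantities gives V = P / I.
V = 4.45 / 0.1930 = 23.06 V

23.1 V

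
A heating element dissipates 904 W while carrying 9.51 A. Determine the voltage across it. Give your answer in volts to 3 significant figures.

Rearranging the power relation for the two known quantities gives V = P / I.
V = 904 / 9.510 = 95.06 V

95.1 V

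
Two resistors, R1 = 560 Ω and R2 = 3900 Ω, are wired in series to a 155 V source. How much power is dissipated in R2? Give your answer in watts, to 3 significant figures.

4.71 W

In a series string the same current flows through every resistor — find that current, then P = I²R for the one we want.
R_total = 560 + 3900 = 4460 Ω
I = V / R_total = 155 / 4460 = 0.03475 A
P_R2 = I² × R2 = (0.03475)² × 3900 = 4.710 W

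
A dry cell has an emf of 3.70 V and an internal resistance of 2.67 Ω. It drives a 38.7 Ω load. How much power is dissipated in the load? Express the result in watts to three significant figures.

0.310 W

The internal resistance and the load are in series, so the same I flows through both; get I from ε/(r+R), then I²R for the load.
I = ε / (r + R) = 3.70 / (2.67 + 38.7) = 0.08944 A
P_load = I² R = (0.08944)² × 38.7 = 0.3096 W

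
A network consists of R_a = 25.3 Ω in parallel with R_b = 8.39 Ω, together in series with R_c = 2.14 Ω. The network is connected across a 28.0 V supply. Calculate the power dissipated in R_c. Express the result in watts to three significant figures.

23.5 W

Reduce the parallel combination to a single R_p; the circuit then becomes R_p in series with the remaining resistor.
R_p = (25.3×8.39)/(25.3+8.39) = 6.301 Ω
R_total = R_p + 2.14 = 6.301 + 2.14 = 8.441 Ω
I = V / R_total = 28.0 / 8.441 = 3.317 A
R_c carries the full series current, so P = I²R.
P_R_c = (3.317)² × 2.14 = 23.55 W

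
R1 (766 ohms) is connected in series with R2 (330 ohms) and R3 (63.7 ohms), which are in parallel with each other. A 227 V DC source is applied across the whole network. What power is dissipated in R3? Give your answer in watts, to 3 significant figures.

3.43 W

First combine the parallel branches into one equivalent R_p, then R1 + R_p is a series pair.
R_p = (330×63.7)/(330+63.7) = 53.39 Ω
R_total = 766 + 53.39 = 819.4 Ω
I = V / R_total = 227 / 819.4 = 0.2770 A
Voltage across the parallel pair: V_p = I × R_p = 0.2770 × 53.39 = 14.79 V
With V_p across R3, its power is V_p²/R3.
P_R3 = (14.79)² / 63.7 = 3.435 W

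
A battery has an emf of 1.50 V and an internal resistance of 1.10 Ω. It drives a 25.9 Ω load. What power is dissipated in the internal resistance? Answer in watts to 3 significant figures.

0.00340 W

Internal loss is I²r, with I set by the total series resistance r+R.
I = ε / (r + R) = 1.50 / (1.10 + 25.9) = 0.05556 A
P_int = I² r = (0.05556)² × 1.10 = 0.003395 W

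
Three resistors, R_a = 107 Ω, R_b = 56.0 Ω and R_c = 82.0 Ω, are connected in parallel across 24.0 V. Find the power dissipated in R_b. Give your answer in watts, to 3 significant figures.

Each parallel branch sees the full supply voltage, so P = V²/R applies directly to the target branch.
P_R_b = V² / R_b = (24.0)² / 56.0 Ω = 10.29 W

10.3 W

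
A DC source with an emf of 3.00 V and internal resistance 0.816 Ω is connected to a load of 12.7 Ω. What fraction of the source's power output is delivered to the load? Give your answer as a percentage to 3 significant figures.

η = P_load/(P_load+P_int) = I²R/(I²R+I²r) = R/(R+r) — the I² cancels for series elements.
η = R / (R + r) = 12.7 / (12.7 + 0.816) = 0.9396

94.0 %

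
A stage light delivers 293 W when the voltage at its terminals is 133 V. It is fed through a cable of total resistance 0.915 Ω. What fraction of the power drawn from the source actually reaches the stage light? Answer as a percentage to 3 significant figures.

98.5 %

I = P / V = 293 / 133 = 2.203 A through the cable.
P_line = I² R_line = (2.203)² × 0.915 = 4.441 W
P_source = P_load + P_line = 293.0 + 4.441 = 297.4 W
η = P_load / P_source = 293.0 / 297.4 = 0.9851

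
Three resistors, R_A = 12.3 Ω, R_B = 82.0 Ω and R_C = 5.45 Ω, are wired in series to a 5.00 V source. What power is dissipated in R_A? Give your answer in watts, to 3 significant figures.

0.0309 W

Series elements share the same current, so find I first, then use P = I²R.
R_total = 12.3 + 82.0 + 5.45 = 99.75 Ω
I = V / R_total = 5.00 / 99.75 = 0.05013 A
P_R_A = I² × R_A = (0.05013)² × 12.3 = 0.03090 W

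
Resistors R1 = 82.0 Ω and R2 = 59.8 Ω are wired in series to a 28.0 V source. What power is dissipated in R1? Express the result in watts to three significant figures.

The current is common to all series resistors; compute it, then apply P = I²R for the target.
R_total = 82.0 + 59.8 = 141.8 Ω
I = V / R_total = 28.0 / 141.8 = 0.1975 A
P_R1 = I² × R1 = (0.1975)² × 82.0 = 3.197 W

3.20 W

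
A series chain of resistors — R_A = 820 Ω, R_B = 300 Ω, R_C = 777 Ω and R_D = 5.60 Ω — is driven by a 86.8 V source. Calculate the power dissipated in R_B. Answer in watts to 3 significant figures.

Since the resistors are in series they all carry the loop current I = V/R_total; the power in any one is I²R.
R_total = 820 + 300 + 777 + 5.60 = 1903 Ω
I = V / R_total = 86.8 / 1903 = 0.04562 A
P_R_B = I² × R_B = (0.04562)² × 300 = 0.6244 W

0.624 W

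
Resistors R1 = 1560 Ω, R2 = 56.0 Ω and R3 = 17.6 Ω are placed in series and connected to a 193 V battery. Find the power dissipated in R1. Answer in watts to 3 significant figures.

21.8 W

Series elements share the same current, so find I first, then use P = I²R.
R_total = 1560 + 56.0 + 17.6 = 1634 Ω
I = V / R_total = 193 / 1634 = 0.1181 A
P_R1 = I² × R1 = (0.1181)² × 1560 = 21.77 W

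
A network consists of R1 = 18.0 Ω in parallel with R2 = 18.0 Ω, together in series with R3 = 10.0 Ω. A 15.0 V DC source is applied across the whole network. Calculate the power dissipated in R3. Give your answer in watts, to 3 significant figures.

First find R_p for the parallel pair, then treat R_p + R3 as a series loop.
R_p = (18.0×18.0)/(18.0+18.0) = 9.000 Ω
R_total = R_p + 10.0 = 9.000 + 10.0 = 19.00 Ω
I = V / R_total = 15.0 / 19.00 = 0.7895 A
R3 is the series element, so its power is I²R.
P_R3 = (0.7895)² × 10.0 = 6.233 W

6.23 W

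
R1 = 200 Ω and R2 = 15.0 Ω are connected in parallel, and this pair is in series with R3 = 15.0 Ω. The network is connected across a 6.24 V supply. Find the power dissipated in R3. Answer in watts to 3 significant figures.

0.697 W

Combine R1 and R2 into their parallel equivalent first, reducing the network to two series resistors.
R_p = (200×15.0)/(200+15.0) = 13.95 Ω
R_total = R_p + 15.0 = 13.95 + 15.0 = 28.95 Ω
I = V / R_total = 6.24 / 28.95 = 0.2155 A
R3 is the series element, so its power is I²R.
P_R3 = (0.2155)² × 15.0 = 0.6967 W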